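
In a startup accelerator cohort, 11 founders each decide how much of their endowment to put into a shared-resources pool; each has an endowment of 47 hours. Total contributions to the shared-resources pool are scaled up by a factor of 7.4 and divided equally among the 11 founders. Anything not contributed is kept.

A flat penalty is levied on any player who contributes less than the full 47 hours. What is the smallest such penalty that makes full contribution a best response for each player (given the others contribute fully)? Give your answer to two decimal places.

Given the others contribute fully, the best deviation is to contribute 0 (any partial contribution still incurs the fine and gives up units whose private return 0.6727 is below 1).
Deviating from 47 to 0 saves 47 hours but forfeits the deviator's share of the drop in the shared-resources pool: 7.4/11 × 47 = 31.62.
So the deviation gain is 47 − 31.62 = 15.38, and the fine must be at least 15.38 hours to wipe it out.

15.38 hours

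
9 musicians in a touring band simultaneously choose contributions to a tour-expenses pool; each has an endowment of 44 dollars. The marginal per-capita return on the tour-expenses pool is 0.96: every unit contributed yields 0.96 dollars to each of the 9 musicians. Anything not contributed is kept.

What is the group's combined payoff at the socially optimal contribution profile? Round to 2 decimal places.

3421.44 dollars

Each contributed unit returns 8.640 to the group as a whole (0.96 to each of 9 players), which exceeds 1, so the social optimum is full contribution: group total = 8.640 × 396 = 3421.44.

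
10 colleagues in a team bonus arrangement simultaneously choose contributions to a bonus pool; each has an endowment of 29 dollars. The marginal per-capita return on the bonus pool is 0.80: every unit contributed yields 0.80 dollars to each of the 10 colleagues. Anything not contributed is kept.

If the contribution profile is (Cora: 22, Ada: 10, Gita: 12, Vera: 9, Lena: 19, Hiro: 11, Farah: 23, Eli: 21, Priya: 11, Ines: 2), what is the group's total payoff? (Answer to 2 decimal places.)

Total contributed: 22 + 10 + 12 + 9 + 19 + 11 + 23 + 21 + 11 + 2 = 140; total kept: 10 × 29 − 140 = 150.
The bonus pool pays out 0.80 × 10 × 140 = 1120.00 in aggregate.
Group total = 150 + 1120.00 = 1270.00.

1270.00 dollars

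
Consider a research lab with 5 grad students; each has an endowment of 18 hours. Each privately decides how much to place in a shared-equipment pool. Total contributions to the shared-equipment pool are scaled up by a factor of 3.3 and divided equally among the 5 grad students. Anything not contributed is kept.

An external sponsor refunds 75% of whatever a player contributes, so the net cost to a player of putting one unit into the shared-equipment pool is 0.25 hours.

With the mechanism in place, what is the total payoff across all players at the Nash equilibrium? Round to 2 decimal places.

364.50 hours

Under the mechanism each unit contributed yields (3.3/5) / 0.25 = 2.6400 back to its contributor per unit of net cost, which exceeds 1, making full contribution the dominant choice for everyone.
At the Nash equilibrium everyone contributes 18. Group total payoff = 5 × (18 × 0.75 + 3.3 × 18) = 364.50.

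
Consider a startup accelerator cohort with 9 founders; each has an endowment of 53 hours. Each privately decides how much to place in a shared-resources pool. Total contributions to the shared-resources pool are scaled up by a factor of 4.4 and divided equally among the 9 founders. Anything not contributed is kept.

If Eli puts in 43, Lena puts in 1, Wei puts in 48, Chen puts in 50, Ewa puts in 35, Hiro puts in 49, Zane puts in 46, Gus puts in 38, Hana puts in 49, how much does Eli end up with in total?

185.51 hours

Total contributed: 43 + 1 + 48 + 50 + 35 + 49 + 46 + 38 + 49 = 359.
Each receives 4.4 × 359 / 9 = 175.51 from the shared-resources pool.
Eli keeps 53 − 43 = 10, so Eli's payoff is 10 + 175.51 = 185.51.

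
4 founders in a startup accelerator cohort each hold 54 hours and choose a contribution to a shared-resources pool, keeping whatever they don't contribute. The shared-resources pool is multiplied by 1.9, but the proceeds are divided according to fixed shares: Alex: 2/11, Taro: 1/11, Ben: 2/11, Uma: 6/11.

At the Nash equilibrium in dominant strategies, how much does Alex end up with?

Each unit j contributes comes back to j as 1.9 × (j's share), so j prefers to contribute only if that share exceeds 1/1.9 = 0.5263; otherwise keeping the unit dominates.
The only share above 0.5263 is Uma's 6/11, contributing 54; the remaining 3 contribute 0. Total contributed: 54.
Alex keeps 54 and receives 1.9 × 54 × 2/11 = 18.65 from the shared-resources pool, for a payoff of 72.65.

72.65 hours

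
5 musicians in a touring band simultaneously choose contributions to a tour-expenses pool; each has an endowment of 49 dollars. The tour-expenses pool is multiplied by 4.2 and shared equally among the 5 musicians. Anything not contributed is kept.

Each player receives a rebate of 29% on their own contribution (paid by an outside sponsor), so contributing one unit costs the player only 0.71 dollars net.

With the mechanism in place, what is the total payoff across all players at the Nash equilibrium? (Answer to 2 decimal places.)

Under the mechanism each unit contributed yields (4.2/5) / 0.71 = 1.1831 back to its contributor per unit of net cost, which exceeds 1, making full contribution the dominant choice for everyone.
So the Nash equilibrium is full contribution by all 5; the group earns 5 × (49 × 0.29 + 4.2 × 49) = 1100.05.

1100.05 dollars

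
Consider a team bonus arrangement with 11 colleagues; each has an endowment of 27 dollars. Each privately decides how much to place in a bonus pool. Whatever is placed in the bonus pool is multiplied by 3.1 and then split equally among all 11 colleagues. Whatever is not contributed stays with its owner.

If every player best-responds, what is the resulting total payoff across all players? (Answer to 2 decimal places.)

297.00 dollars

Each contributed unit returns 3.1/11 = 0.2818 to its contributor — below 1 — so contributing 0 is dominant for every player. At the Nash equilibrium everyone keeps their 27, and the group total is 11 × 27 = 297.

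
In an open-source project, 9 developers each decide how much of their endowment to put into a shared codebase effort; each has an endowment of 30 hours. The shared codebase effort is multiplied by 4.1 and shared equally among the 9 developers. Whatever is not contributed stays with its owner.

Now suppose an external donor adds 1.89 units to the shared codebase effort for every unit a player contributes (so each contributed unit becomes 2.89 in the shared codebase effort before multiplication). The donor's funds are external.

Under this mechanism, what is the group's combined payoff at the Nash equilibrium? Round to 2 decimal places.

3199.23 hours

Under the mechanism each unit contributed yields 4.1 × 2.89 / 9 = 1.3166 back to its contributor per unit of net cost, which exceeds 1, making full contribution the dominant choice for everyone.
So the Nash equilibrium is full contribution by all 9; the group earns 4.1 × 2.89 × 270 = 3199.23.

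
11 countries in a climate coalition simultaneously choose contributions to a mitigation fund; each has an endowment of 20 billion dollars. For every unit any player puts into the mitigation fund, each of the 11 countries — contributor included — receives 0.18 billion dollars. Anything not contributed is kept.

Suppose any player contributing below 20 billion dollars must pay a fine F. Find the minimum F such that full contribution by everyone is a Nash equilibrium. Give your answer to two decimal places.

16.40 billion dollars

Given the others contribute fully, the best deviation is to contribute 0 (any partial contribution still incurs the fine and gives up units whose private return 0.18 is below 1).
Deviating from 20 to 0 saves 20 billion dollars but forfeits the deviator's share of the drop in the mitigation fund: 0.18 × 20 = 3.60.
So the deviation gain is 20 − 3.60 = 16.40, and the fine must be at least 16.40 billion dollars to wipe it out.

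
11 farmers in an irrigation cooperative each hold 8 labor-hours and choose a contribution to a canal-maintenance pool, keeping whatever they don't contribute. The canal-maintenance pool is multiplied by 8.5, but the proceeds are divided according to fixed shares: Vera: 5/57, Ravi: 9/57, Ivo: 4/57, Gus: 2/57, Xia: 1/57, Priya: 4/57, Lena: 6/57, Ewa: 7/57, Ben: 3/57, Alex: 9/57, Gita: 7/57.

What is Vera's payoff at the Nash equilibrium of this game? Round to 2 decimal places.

31.86 labor-hours

For player j, contributing a unit is worthwhile iff 8.5 × (j's share) ≥ 1, i.e. iff j's share is at least 0.1176.
Ravi, Ewa, Alex and Gita clear that bar, contributing 8 each; the remaining 7 contribute 0. Total contributed: 32.
Vera keeps 8 and receives 8.5 × 32 × 5/57 = 23.86 from the canal-maintenance pool, for a payoff of 31.86.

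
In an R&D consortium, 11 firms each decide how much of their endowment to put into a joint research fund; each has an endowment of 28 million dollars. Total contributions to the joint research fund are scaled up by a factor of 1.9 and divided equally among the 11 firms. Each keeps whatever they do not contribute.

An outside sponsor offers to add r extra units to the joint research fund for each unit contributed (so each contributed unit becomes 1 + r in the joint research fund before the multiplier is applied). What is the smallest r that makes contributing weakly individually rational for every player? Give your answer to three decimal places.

4.789

With matching at rate r, one contributed unit becomes (1 + r) in the joint research fund and returns 1.9 × (1 + r) / 11 to the contributor.
Setting this equal to 1: 1 + r = 11/1.9 = 5.7895.
So the minimum matching rate is r = 5.7895 − 1 = 4.789.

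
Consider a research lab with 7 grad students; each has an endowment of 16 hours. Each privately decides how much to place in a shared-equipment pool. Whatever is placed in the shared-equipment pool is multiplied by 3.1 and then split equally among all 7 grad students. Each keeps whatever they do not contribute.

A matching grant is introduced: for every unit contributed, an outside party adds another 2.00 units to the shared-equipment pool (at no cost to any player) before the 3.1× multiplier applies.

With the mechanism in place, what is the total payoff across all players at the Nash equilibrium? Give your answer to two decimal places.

1041.60 hours

With the mechanism, a contributed unit returns 3.1 × 3.00 / 7 = 1.3286 per unit of net cost to the contributor — now above 1 — so contributing fully is weakly dominant for every player.
So the Nash equilibrium is full contribution by all 7; the group earns 3.1 × 3.00 × 112 = 1041.60.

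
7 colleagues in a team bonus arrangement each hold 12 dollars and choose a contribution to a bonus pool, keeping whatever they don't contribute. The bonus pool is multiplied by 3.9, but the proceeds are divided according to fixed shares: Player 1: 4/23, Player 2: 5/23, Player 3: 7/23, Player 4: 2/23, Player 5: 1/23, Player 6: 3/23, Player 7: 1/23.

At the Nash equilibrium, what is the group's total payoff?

118.80 dollars

Player j's private return per contributed unit is 3.9 × (j's share). Contributing is weakly dominant for j when that share is at least 1/3.9 = 0.2564, and contributing 0 is dominant otherwise.
The only share above 0.2564 is Player 3's 7/23, contributing 12; the remaining 6 contribute 0. Total contributed: 12.
The bonus pool pays out 3.9 × 12 = 46.80 in total (split across the unequal shares, but the aggregate is all that matters for the group sum).
The 6 free-riders keep 12 each, adding 72. Group total = 72 + 46.80 = 118.80.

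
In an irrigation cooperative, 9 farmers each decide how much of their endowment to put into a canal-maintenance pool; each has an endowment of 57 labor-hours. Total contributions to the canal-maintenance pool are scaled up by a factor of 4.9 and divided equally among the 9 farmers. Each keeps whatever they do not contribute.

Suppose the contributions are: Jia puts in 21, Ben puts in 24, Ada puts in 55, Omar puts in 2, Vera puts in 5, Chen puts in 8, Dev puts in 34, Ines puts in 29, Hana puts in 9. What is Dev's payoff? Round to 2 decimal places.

Total contributed: 21 + 24 + 55 + 2 + 5 + 8 + 34 + 29 + 9 = 187.
Each receives 4.9 × 187 / 9 = 101.81 from the canal-maintenance pool.
Dev keeps 57 − 34 = 23, so Dev's payoff is 23 + 101.81 = 124.81.

124.81 labor-hours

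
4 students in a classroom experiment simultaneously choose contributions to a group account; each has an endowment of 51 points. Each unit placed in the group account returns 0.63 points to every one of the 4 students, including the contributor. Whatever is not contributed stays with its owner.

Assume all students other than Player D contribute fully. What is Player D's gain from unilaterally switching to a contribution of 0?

Switching from a contribution of 51 to 0 lets Player D keep an extra 51 points, but lowers the group account by 51, which costs Player D their own share of that drop: 0.63 × 51 = 32.13.
Net gain = 51 − 32.13 = 18.87. The private return per contributed unit (0.63) is below 1, so free-riding is indeed the best response regardless of what the others do.

18.87 points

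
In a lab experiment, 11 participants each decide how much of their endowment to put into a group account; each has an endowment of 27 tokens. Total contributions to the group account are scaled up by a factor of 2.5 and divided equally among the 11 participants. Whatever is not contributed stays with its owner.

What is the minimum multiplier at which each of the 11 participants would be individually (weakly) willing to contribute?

A contributed unit returns (multiplier)/11 to its contributor.
This reaches 1 exactly when the multiplier is 11.

11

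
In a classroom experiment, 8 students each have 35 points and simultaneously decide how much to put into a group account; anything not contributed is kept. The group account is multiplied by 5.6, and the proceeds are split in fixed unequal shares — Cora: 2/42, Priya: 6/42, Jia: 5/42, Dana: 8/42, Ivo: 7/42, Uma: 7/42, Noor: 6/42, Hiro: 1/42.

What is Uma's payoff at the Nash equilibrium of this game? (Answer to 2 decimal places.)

Player j's private return per contributed unit is 5.6 × (j's share). Contributing is weakly dominant for j when that share is at least 1/5.6 = 0.1786, and contributing 0 is dominant otherwise.
Only Dana (8/42) clears that bar, contributing 35; the remaining 7 contribute 0. Total contributed: 35.
Uma keeps 35 and receives 5.6 × 35 × 7/42 = 32.67 from the group account, for a payoff of 67.67.

67.67 points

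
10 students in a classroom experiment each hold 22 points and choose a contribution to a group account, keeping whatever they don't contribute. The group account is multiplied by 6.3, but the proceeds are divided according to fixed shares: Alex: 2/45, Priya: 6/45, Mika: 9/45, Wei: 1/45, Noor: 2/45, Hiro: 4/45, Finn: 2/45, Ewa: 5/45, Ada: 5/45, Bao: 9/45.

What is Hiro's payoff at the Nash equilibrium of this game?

46.64 points

A player with share s gets back 6.3·s per unit contributed, so full contribution is dominant for anyone with s > 1/6.3 = 0.1587 and zero contribution is dominant for anyone below.
The shares above 0.1587 belong to Mika and Bao, contributing 22 each; the remaining 8 contribute 0. Total contributed: 44.
Hiro keeps 22 and receives 6.3 × 44 × 4/45 = 24.64 from the group account, for a payoff of 46.64.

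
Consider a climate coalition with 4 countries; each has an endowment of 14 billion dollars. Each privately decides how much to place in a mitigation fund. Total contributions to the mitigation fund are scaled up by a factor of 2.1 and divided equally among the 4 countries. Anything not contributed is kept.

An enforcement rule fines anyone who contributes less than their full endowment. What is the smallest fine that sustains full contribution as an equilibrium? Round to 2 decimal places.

Given the others contribute fully, the best deviation is to contribute 0 (any partial contribution still incurs the fine and gives up units whose private return 0.5250 is below 1).
Deviating from 14 to 0 saves 14 billion dollars but forfeits the deviator's share of the drop in the mitigation fund: 2.1/4 × 14 = 7.35.
So the deviation gain is 14 − 7.35 = 6.65, and the fine must be at least 6.65 billion dollars to wipe it out.

6.65 billion dollars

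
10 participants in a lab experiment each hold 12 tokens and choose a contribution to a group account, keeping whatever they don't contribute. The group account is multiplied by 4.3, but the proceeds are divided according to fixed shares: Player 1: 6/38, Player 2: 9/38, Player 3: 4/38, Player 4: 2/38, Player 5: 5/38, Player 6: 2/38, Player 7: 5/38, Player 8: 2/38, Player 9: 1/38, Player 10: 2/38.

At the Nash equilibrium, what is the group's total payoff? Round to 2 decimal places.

Each unit j contributes comes back to j as 4.3 × (j's share), so j prefers to contribute only if that share exceeds 1/4.3 = 0.2326; otherwise keeping the unit dominates.
The only share above 0.2326 is Player 2's 9/38, contributing 12; the remaining 9 contribute 0. Total contributed: 12.
The group account pays out 4.3 × 12 = 51.60 in total (split across the unequal shares, but the aggregate is all that matters for the group sum).
The 9 free-riders keep 12 each, adding 108. Group total = 108 + 51.60 = 159.60.

159.60 tokens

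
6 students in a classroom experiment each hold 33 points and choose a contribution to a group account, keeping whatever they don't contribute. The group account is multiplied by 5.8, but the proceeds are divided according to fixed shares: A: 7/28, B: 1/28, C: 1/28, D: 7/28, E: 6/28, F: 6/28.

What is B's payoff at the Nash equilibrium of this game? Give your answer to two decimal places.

60.34 points

For player j, contributing a unit is worthwhile iff 5.8 × (j's share) ≥ 1, i.e. iff j's share is at least 0.1724.
The shares above 0.1724 belong to A, D, E and F, contributing 33 each; the remaining 2 contribute 0. Total contributed: 132.
B keeps 33 and receives 5.8 × 132 × 1/28 = 27.34 from the group account, for a payoff of 60.34.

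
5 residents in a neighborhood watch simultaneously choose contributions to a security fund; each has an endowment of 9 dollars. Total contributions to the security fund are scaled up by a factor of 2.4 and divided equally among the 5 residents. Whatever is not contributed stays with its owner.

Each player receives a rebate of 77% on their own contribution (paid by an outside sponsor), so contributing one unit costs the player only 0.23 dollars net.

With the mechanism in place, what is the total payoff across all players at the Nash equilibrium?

142.65 dollars

Under the mechanism each unit contributed yields (2.4/5) / 0.23 = 2.0870 back to its contributor per unit of net cost, which exceeds 1, making full contribution the dominant choice for everyone.
At the Nash equilibrium everyone contributes 9. Group total payoff = 5 × (9 × 0.77 + 2.4 × 9) = 142.65.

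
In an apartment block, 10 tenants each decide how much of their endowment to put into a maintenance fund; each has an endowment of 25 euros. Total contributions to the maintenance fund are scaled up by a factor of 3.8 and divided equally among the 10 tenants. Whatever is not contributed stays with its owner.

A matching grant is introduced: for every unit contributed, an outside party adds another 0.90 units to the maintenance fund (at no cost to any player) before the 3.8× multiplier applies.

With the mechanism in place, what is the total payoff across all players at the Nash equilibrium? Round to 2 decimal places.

250.00 euros

Even with the mechanism, each unit contributed returns only 3.8 × 1.90 / 10 = 0.7220 per unit of net cost, so contributing nothing is still dominant.
Everyone keeps their endowment and the group total is 10 × 25 = 250.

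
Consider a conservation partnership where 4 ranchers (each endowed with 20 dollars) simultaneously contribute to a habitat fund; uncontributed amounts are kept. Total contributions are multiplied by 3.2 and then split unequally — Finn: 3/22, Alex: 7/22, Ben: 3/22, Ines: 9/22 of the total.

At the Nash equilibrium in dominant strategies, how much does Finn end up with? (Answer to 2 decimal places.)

37.45 dollars

For player j, contributing a unit is worthwhile iff 3.2 × (j's share) ≥ 1, i.e. iff j's share is at least 0.3125.
Alex and Ines clear that bar, contributing 20 each; the remaining 2 contribute 0. Total contributed: 40.
Finn keeps 20 and receives 3.2 × 40 × 3/22 = 17.45 from the habitat fund, for a payoff of 37.45.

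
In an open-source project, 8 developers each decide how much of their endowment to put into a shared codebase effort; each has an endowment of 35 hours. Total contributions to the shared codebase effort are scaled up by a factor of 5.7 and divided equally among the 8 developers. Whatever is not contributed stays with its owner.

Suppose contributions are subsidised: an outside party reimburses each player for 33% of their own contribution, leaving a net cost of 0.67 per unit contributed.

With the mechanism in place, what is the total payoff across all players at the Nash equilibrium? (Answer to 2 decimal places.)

1688.40 hours

Under the mechanism each unit contributed yields (5.7/8) / 0.67 = 1.0634 back to its contributor per unit of net cost, which exceeds 1, making full contribution the dominant choice for everyone.
At the Nash equilibrium everyone contributes 35. Group total payoff = 8 × (35 × 0.33 + 5.7 × 35) = 1688.40.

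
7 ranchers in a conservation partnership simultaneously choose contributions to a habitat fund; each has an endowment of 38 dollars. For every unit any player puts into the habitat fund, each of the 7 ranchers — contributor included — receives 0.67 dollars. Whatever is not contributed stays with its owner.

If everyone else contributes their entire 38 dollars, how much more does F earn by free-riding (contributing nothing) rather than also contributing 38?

Switching from a contribution of 38 to 0 lets F keep an extra 38 dollars, but lowers the habitat fund by 38, which costs F their own share of that drop: 0.67 × 38 = 25.46.
Net gain = 38 − 25.46 = 12.54. The private return per contributed unit (0.67) is below 1, so free-riding is indeed the best response regardless of what the others do.

12.54 dollars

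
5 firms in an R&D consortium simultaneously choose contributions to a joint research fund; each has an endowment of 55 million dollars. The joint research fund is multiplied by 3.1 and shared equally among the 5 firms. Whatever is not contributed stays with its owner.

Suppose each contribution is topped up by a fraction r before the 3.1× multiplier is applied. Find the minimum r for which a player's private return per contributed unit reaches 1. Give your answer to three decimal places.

0.613

With matching at rate r, one contributed unit becomes (1 + r) in the joint research fund and returns 3.1 × (1 + r) / 5 to the contributor.
Setting this equal to 1: 1 + r = 5/3.1 = 1.6129.
So the minimum matching rate is r = 1.6129 − 1 = 0.613.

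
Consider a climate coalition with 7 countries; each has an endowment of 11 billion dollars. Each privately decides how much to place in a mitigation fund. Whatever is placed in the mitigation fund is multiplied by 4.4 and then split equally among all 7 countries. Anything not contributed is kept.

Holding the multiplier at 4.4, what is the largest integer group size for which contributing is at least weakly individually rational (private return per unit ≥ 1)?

Private return per unit is 4.4/(group size), which is ≥ 1 whenever the group size is ≤ 4.4.
The largest such integer is 4.

4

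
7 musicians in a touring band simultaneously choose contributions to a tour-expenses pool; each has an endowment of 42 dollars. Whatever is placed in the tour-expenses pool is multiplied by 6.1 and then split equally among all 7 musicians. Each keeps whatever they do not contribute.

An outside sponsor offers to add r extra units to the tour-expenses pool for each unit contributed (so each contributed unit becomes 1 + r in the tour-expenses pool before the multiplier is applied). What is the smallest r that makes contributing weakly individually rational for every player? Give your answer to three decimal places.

0.148

With matching at rate r, one contributed unit becomes (1 + r) in the tour-expenses pool and returns 6.1 × (1 + r) / 7 to the contributor.
Setting this equal to 1: 1 + r = 7/6.1 = 1.1475.
So the minimum matching rate is r = 1.1475 − 1 = 0.148.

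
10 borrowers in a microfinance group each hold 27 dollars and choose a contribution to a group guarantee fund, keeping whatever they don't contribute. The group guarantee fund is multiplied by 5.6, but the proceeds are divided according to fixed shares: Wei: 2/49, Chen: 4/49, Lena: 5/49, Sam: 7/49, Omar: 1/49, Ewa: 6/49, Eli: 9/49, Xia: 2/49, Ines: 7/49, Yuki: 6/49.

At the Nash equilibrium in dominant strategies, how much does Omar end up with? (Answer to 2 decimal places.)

A player with share s gets back 5.6·s per unit contributed, so full contribution is dominant for anyone with s > 1/5.6 = 0.1786 and zero contribution is dominant for anyone below.
The only share above 0.1786 is Eli's 9/49, contributing 27; the remaining 9 contribute 0. Total contributed: 27.
Omar keeps 27 and receives 5.6 × 27 × 1/49 = 3.09 from the group guarantee fund, for a payoff of 30.09.

30.09 dollars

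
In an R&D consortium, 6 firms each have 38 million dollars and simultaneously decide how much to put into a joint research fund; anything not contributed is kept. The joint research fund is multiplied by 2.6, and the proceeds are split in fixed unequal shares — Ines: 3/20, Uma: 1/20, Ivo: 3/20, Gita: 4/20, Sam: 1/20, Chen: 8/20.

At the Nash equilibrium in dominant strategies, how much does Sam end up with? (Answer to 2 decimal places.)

42.94 million dollars

Player j's private return per contributed unit is 2.6 × (j's share). Contributing is weakly dominant for j when that share is at least 1/2.6 = 0.3846, and contributing 0 is dominant otherwise.
Chen alone (share 8/20) is above the threshold, contributing 38; the remaining 5 contribute 0. Total contributed: 38.
Sam keeps 38 and receives 2.6 × 38 × 1/20 = 4.94 from the joint research fund, for a payoff of 42.94.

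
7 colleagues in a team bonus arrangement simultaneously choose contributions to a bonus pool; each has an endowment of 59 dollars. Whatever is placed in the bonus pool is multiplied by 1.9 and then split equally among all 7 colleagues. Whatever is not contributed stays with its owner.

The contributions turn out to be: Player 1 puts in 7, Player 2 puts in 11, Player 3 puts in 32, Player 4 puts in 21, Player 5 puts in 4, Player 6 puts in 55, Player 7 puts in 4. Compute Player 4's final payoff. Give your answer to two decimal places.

Total contributed: 7 + 11 + 32 + 21 + 4 + 55 + 4 = 134.
Each receives 1.9 × 134 / 7 = 36.37 from the bonus pool.
Player 4 keeps 59 − 21 = 38, so Player 4's payoff is 38 + 36.37 = 74.37.

74.37 dollars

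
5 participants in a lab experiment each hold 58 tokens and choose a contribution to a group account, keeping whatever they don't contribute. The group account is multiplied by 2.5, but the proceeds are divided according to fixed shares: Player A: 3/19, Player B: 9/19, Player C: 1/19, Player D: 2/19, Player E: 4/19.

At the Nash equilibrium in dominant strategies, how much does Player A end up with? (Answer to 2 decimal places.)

Each unit j contributes comes back to j as 2.5 × (j's share), so j prefers to contribute only if that share exceeds 1/2.5 = 0.4000; otherwise keeping the unit dominates.
Player B alone (share 9/19) is above the threshold, contributing 58; the remaining 4 contribute 0. Total contributed: 58.
Player A keeps 58 and receives 2.5 × 58 × 3/19 = 22.89 from the group account, for a payoff of 80.89.

80.89 tokens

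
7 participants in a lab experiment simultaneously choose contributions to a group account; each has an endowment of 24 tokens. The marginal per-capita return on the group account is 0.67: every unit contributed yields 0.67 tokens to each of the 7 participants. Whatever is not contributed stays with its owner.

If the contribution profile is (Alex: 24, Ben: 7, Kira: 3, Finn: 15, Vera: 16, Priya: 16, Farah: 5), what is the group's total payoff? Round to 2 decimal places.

Total contributed: 24 + 7 + 3 + 15 + 16 + 16 + 5 = 86; total kept: 7 × 24 − 86 = 82.
The group account pays out 0.67 × 7 × 86 = 403.34 in aggregate.
Group total = 82 + 403.34 = 485.34.

485.34 tokens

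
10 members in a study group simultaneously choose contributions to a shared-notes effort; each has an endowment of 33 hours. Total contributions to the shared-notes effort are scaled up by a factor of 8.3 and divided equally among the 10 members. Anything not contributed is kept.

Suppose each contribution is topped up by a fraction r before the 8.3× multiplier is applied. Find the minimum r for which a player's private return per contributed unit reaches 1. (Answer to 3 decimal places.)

With matching at rate r, one contributed unit becomes (1 + r) in the shared-notes effort and returns 8.3 × (1 + r) / 10 to the contributor.
Setting this equal to 1: 1 + r = 10/8.3 = 1.2048.
So the minimum matching rate is r = 1.2048 − 1 = 0.205.

0.205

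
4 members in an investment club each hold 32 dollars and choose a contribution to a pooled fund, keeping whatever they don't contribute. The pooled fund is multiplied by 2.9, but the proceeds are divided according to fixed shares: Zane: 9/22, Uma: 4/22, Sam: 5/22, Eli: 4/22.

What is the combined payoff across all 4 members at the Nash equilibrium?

188.80 dollars

A player with share s gets back 2.9·s per unit contributed, so full contribution is dominant for anyone with s > 1/2.9 = 0.3448 and zero contribution is dominant for anyone below.
Only Zane (9/22) clears that bar, contributing 32; the remaining 3 contribute 0. Total contributed: 32.
The pooled fund pays out 2.9 × 32 = 92.80 in total (split across the unequal shares, but the aggregate is all that matters for the group sum).
The 3 free-riders keep 32 each, adding 96. Group total = 96 + 92.80 = 188.80.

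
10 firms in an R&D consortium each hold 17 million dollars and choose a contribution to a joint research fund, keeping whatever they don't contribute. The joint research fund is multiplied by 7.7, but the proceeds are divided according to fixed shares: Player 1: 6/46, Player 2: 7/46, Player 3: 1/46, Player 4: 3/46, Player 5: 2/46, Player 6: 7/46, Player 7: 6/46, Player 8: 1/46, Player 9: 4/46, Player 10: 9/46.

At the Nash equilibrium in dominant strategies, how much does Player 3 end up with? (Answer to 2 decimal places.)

Each unit j contributes comes back to j as 7.7 × (j's share), so j prefers to contribute only if that share exceeds 1/7.7 = 0.1299; otherwise keeping the unit dominates.
Player 1, Player 2, Player 6, Player 7 and Player 10 clear that bar, contributing 17 each; the remaining 5 contribute 0. Total contributed: 85.
Player 3 keeps 17 and receives 7.7 × 85 × 1/46 = 14.23 from the joint research fund, for a payoff of 31.23.

31.23 million dollars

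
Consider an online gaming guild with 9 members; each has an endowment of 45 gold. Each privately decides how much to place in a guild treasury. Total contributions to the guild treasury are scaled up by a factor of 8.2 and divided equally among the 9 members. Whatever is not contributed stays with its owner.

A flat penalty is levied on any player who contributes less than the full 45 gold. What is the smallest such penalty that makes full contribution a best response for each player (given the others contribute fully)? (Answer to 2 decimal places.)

4.00 gold

Given the others contribute fully, the best deviation is to contribute 0 (any partial contribution still incurs the fine and gives up units whose private return 0.9111 is below 1).
Deviating from 45 to 0 saves 45 gold but forfeits the deviator's share of the drop in the guild treasury: 8.2/9 × 45 = 41.00.
So the deviation gain is 45 − 41.00 = 4.00, and the fine must be at least 4.00 gold to wipe it out.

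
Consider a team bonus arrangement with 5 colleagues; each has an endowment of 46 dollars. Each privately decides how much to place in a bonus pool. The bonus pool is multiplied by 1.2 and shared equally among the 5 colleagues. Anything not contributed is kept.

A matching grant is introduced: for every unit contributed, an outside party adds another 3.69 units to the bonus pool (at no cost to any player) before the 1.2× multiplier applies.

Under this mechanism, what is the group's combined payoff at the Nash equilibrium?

1294.44 dollars

The effective private return per unit is now 1.2 × 4.69 / 5 = 1.1256 > 1, so every player's dominant strategy flips to full contribution.
At the Nash equilibrium everyone contributes 46. Group total payoff = 1.2 × 4.69 × 230 = 1294.44.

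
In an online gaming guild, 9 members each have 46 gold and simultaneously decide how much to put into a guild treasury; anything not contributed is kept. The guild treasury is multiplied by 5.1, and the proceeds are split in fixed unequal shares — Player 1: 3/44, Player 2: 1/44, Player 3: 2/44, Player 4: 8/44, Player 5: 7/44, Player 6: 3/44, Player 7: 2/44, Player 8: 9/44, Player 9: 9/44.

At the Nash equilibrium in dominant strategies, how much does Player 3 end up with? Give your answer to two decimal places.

Player j's private return per contributed unit is 5.1 × (j's share). Contributing is weakly dominant for j when that share is at least 1/5.1 = 0.1961, and contributing 0 is dominant otherwise.
Player 8 and Player 9 clear that bar, contributing 46 each; the remaining 7 contribute 0. Total contributed: 92.
Player 3 keeps 46 and receives 5.1 × 92 × 2/44 = 21.33 from the guild treasury, for a payoff of 67.33.

67.33 gold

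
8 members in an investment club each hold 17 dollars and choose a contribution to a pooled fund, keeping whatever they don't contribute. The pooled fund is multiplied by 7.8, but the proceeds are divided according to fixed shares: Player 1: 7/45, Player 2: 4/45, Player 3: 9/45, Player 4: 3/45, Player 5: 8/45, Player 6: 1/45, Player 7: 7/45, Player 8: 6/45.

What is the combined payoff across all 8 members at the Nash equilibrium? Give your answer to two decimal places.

Player j's private return per contributed unit is 7.8 × (j's share). Contributing is weakly dominant for j when that share is at least 1/7.8 = 0.1282, and contributing 0 is dominant otherwise.
Player 1, Player 3, Player 5, Player 7 and Player 8 are above the threshold, contributing 17 each; the remaining 3 contribute 0. Total contributed: 85.
The pooled fund pays out 7.8 × 85 = 663.00 in total (split across the unequal shares, but the aggregate is all that matters for the group sum).
The 3 free-riders keep 17 each, adding 51. Group total = 51 + 663.00 = 714.00.

714.00 dollars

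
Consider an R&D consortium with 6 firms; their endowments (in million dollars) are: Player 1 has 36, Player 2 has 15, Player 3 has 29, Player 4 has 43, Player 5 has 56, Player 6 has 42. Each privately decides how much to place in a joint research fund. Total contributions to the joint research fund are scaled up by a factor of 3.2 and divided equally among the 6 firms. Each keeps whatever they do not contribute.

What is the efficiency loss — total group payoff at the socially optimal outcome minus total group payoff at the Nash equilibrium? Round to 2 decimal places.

486.20 million dollars

The private return per contributed unit is 3.2/6 = 0.5333 < 1 for every player regardless of endowment, so the Nash equilibrium is zero contribution and the group total is Σ E_j = 36 + 15 + 29 + 43 + 56 + 42 = 221.
Each contributed unit returns 3.200 to the group, so the social optimum is full contribution by everyone: group total = 3.200 × 221 = 707.20.
Efficiency loss = (3.200 − 1) × 221 = 486.20.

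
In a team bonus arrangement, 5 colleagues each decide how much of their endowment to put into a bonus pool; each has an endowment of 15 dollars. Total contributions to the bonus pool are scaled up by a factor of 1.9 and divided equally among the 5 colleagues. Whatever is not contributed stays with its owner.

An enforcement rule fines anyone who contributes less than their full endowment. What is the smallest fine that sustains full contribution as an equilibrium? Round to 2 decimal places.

9.30 dollars

Given the others contribute fully, the best deviation is to contribute 0 (any partial contribution still incurs the fine and gives up units whose private return 0.3800 is below 1).
Deviating from 15 to 0 saves 15 dollars but forfeits the deviator's share of the drop in the bonus pool: 1.9/5 × 15 = 5.70.
So the deviation gain is 15 − 5.70 = 9.30, and the fine must be at least 9.30 dollars to wipe it out.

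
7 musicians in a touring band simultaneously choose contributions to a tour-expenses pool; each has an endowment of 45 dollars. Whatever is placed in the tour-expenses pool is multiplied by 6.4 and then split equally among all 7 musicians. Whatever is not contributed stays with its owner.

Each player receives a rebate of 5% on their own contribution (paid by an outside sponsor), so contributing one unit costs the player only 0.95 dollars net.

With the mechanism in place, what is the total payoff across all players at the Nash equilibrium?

315.00 dollars

With the mechanism, a contributed unit returns (6.4/7) / 0.95 = 0.9624 per unit of net cost — still below 1 — so contributing 0 remains dominant for every player.
Everyone keeps their endowment and the group total is 7 × 45 = 315.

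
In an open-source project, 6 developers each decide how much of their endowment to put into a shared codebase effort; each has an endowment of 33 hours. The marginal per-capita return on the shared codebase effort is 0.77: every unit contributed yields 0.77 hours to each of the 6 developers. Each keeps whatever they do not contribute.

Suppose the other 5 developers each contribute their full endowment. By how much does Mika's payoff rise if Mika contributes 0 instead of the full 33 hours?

Switching from a contribution of 33 to 0 lets Mika keep an extra 33 hours, but lowers the shared codebase effort by 33, which costs Mika their own share of that drop: 0.77 × 33 = 25.41.
Net gain = 33 − 25.41 = 7.59. The private return per contributed unit (0.77) is below 1, so free-riding is indeed the best response regardless of what the others do.

7.59 hours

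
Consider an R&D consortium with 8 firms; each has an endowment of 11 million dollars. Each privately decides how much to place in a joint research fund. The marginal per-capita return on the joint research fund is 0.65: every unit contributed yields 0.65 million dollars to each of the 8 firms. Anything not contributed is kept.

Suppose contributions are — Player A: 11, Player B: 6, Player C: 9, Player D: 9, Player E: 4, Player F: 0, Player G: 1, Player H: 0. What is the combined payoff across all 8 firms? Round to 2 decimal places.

256.00 million dollars

Total contributed: 11 + 6 + 9 + 9 + 4 + 0 + 1 + 0 = 40; total kept: 8 × 11 − 40 = 48.
The joint research fund pays out 0.65 × 8 × 40 = 208.00 in aggregate.
Group total = 48 + 208.00 = 256.00.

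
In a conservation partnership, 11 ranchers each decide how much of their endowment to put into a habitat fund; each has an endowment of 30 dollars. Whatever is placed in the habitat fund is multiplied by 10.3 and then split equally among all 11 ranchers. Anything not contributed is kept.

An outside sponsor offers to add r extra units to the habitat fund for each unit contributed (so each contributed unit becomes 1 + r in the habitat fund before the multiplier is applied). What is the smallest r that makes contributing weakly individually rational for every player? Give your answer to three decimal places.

With matching at rate r, one contributed unit becomes (1 + r) in the habitat fund and returns 10.3 × (1 + r) / 11 to the contributor.
Setting this equal to 1: 1 + r = 11/10.3 = 1.0680.
So the minimum matching rate is r = 1.0680 − 1 = 0.068.

0.068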